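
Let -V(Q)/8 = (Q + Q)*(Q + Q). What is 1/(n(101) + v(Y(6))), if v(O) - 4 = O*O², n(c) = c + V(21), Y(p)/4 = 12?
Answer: 1/96585 ≈ 1.0354e-5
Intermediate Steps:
V(Q) = -32*Q² (V(Q) = -8*(Q + Q)*(Q + Q) = -8*2*Q*2*Q = -32*Q²)
Y(p) = 48 (Y(p) = 4*12 = 48)
n(c) = -14112 + c (n(c) = c - 32*21² = c - 32*441 = c - 14112 = -14112 + c)
v(O) = 4 + O³ (v(O) = 4 + O*O² = 4 + O³)
1/(n(101) + v(Y(6))) = 1/((-14112 + 101) + (4 + 48³)) = 1/(-14011 + (4 + 110592)) = 1/(-14011 + 110596) = 1/96585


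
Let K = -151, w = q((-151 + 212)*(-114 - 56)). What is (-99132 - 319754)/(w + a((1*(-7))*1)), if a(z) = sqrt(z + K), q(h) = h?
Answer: 2171923910/53768529 + 209443*I*sqrt(158)/53768529 ≈ 40.394 + 0.048963*I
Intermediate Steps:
w = -10370 (w = (-151 + 212)*(-114 - 56) = 61*(-170) = -10370)
a(z) = sqrt(-151 + z) (a(z) = sqrt(z - 151) = sqrt(-151 + z))
(-99132 - 319754)/(w + a((1*(-7))*1)) = (-99132 - 319754)/(-10370 + sqrt(-151 + (1*(-7))*1)) = -418886/(-10370 + sqrt(-151 - 7*1)) = -418886/(-10370 + sqrt(-151 - 7)) = -418886/(-10370 + sqrt(-158)) = -418886/(-10370 + I*sqrt(158))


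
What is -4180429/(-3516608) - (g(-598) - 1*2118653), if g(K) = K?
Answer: 7452579201037/3516608 ≈ 2.1193e+6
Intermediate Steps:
-4180429/(-3516608) - (g(-598) - 1*2118653) = -4180429/(-3516608) - (-598 - 1*2118653) = -4180429*(-1/3516608) - (-598 - 2118653) = 4180429/3516608 - 1*(-2119251) = 4180429/3516608 + 2119251 = 7452579201037/3516608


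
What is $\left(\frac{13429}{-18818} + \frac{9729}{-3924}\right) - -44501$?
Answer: $\frac{182544421673}{4102324} \approx 44498.0$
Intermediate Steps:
$\left(\frac{13429}{-18818} + \frac{9729}{-3924}\right) - -44501 = \left(13429 \left(- \frac{1}{18818}\right) + 9729 \left(- \frac{1}{3924}\right)\right) + 44501 = \left(- \frac{13429}{18818} - \frac{1081}{436}\right) + 44501 = - \frac{13098651}{4102324} + 44501 = \frac{182544421673}{4102324}$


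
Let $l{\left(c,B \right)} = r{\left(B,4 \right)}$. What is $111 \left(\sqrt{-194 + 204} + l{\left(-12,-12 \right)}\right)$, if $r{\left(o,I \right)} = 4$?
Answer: $444 + 111 \sqrt{10} \approx 795.01$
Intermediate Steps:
$l{\left(c,B \right)} = 4$
$111 \left(\sqrt{-194 + 204} + l{\left(-12,-12 \right)}\right) = 111 \left(\sqrt{-194 + 204} + 4\right) = 111 \left(\sqrt{10} + 4\right) = 111 \left(4 + \sqrt{10}\right) = 444 + 111 \sqrt{10}$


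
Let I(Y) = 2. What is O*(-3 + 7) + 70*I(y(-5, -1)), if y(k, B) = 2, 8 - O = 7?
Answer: 144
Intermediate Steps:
O = 1 (O = 8 - 1*7 = 8 - 7 = 1)
O*(-3 + 7) + 70*I(y(-5, -1)) = 1*(-3 + 7) + 70*2 = 1*4 + 140 = 4 + 140 = 144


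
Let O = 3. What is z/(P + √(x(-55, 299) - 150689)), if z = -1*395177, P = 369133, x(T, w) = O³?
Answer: -145872871541/136259322351 + 395177*I*√150662/136259322351 ≈ -1.0706 + 0.0011257*I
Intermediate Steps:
x(T, w) = 27 (x(T, w) = 3³ = 27)
z = -395177
z/(P + √(x(-55, 299) - 150689)) = -395177/(369133 + √(27 - 150689)) = -395177/(369133 + √(-150662)) = -395177/(369133 + I*√150662)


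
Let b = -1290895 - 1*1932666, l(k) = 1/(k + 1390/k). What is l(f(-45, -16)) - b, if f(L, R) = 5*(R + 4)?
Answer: 1608556933/499 ≈ 3.2236e+6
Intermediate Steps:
f(L, R) = 20 + 5*R (f(L, R) = 5*(4 + R) = 20 + 5*R)
b = -3223561 (b = -1290895 - 1932666 = -3223561)
l(f(-45, -16)) - b = (20 + 5*(-16))/(1390 + (20 + 5*(-16))**2) - 1*(-3223561) = (20 - 80)/(1390 + (20 - 80)**2) + 3223561 = -60/(1390 + (-60)**2) + 3223561 = -60/(1390 + 3600) + 3223561 = -60/4990 + 3223561 = -60*1/4990 + 3223561 = -6/499 + 3223561 = 1608556933/499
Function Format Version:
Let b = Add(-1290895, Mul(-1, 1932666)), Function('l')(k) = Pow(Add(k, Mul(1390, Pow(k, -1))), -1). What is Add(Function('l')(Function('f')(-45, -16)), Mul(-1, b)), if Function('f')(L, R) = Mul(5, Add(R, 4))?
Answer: Rational(1608556933, 499) ≈ 3.2236e+6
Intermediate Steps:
Function('f')(L, R) = Add(20, Mul(5, R)) (Function('f')(L, R) = Mul(5, Add(4, R)) = Add(20, Mul(5, R)))
b = -3223561 (b = Add(-1290895, -1932666) = -3223561)
Add(Function('l')(Function('f')(-45, -16)), Mul(-1, b)) = Add(Mul(Add(20, Mul(5, -16)), Pow(Add(1390, Pow(Add(20, Mul(5, -16)), 2)), -1)), Mul(-1, -3223561)) = Add(Mul(Add(20, -80), Pow(Add(1390, Pow(Add(20, -80), 2)), -1)), 3223561) = Add(Mul(-60, Pow(Add(1390, Pow(-60, 2)), -1)), 3223561) = Add(Mul(-60, Pow(Add(1390, 3600), -1)), 3223561) = Add(Mul(-60, Pow(4990, -1)), 3223561) = Add(Mul(-60, Rational(1, 4990)), 3223561) = Add(Rational(-6, 499), 3223561) = Rational(1608556933, 499)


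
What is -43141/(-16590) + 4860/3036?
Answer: 2519089/599610 ≈ 4.2012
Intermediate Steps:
-43141/(-16590) + 4860/3036 = -43141*(-1/16590) + 4860*(1/3036) = 6163/2370 + 405/253 = 2519089/599610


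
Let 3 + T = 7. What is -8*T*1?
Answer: -32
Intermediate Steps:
T = 4 (T = -3 + 7 = 4)
-8*T*1 = -8*4*1 = -32*1 = -32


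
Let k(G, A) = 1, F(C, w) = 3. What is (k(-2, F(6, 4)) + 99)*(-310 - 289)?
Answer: -59900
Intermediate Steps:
(k(-2, F(6, 4)) + 99)*(-310 - 289) = (1 + 99)*(-310 - 289) = 100*(-599) = -59900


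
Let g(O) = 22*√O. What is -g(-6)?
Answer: -22*I*√6 ≈ -53.889*I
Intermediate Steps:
-g(-6) = -22*√(-6) = -22*I*√6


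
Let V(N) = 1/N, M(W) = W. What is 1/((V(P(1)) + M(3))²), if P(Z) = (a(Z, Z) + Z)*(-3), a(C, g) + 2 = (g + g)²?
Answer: 81/676 ≈ 0.11982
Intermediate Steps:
a(C, g) = -2 + 4*g² (a(C, g) = -2 + (g + g)² = -2 + (2*g)² = -2 + 4*g²)
P(Z) = 6 - 12*Z² - 3*Z (P(Z) = ((-2 + 4*Z²) + Z)*(-3) = (-2 + Z + 4*Z²)*(-3) = 6 - 12*Z² - 3*Z)
1/((V(P(1)) + M(3))²) = 1/((1/(6 - 12*1² - 3*1) + 3)²) = 1/((1/(6 - 12*1 - 3) + 3)²) = 1/((1/(6 - 12 - 3) + 3)²) = 1/((1/(-9) + 3)²) = 1/((-⅑ + 3)²) = 1/((26/9)²) = 1/(676/81) = 81/676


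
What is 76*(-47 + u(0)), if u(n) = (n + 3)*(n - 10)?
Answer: -5852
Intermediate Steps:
u(n) = (-10 + n)*(3 + n) (u(n) = (3 + n)*(-10 + n) = (-10 + n)*(3 + n))
76*(-47 + u(0)) = 76*(-47 + (-30 + 0² - 7*0)) = 76*(-47 + (-30 + 0 + 0)) = 76*(-47 - 30) = 76*(-77) = -5852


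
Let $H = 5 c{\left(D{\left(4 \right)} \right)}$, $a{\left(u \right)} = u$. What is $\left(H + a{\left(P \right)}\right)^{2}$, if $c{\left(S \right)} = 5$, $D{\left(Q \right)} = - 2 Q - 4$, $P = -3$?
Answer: $484$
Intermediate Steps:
$D{\left(Q \right)} = -4 - 2 Q$
$H = 25$ ($H = 5 \cdot 5 = 25$)
$\left(H + a{\left(P \right)}\right)^{2} = \left(25 - 3\right)^{2} = 22^{2} = 484$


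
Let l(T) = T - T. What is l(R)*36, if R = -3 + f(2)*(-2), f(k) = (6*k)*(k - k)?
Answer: 0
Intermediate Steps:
f(k) = 0 (f(k) = (6*k)*0 = 0)
R = -3 (R = -3 + 0*(-2) = -3 + 0 = -3)
l(T) = 0
l(R)*36 = 0*36 = 0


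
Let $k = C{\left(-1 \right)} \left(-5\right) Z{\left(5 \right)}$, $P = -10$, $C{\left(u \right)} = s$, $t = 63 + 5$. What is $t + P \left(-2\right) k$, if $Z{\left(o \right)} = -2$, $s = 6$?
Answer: $1268$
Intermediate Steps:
$t = 68$
$C{\left(u \right)} = 6$
$k = 60$ ($k = 6 \left(-5\right) \left(-2\right) = \left(-30\right) \left(-2\right) = 60$)
$t + P \left(-2\right) k = 68 + \left(-10\right) \left(-2\right) 60 = 68 + 20 \cdot 60 = 68 + 1200 = 1268$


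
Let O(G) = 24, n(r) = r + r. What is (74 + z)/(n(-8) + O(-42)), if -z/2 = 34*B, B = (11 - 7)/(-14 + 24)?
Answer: 117/20 ≈ 5.8500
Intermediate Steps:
B = ⅖ (B = 4/10 = 4*(⅒) = ⅖ ≈ 0.40000)
n(r) = 2*r
z = -136/5 (z = -68*2/5 = -2*68/5 = -136/5 ≈ -27.200)
(74 + z)/(n(-8) + O(-42)) = (74 - 136/5)/(2*(-8) + 24) = 234/(5*(-16 + 24)) = (234/5)/8 = (234/5)*(⅛) = 117/20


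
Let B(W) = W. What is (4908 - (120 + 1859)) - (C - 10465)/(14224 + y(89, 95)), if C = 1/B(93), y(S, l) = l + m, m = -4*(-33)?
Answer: 3937382291/1343943 ≈ 2929.7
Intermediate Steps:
m = 132
y(S, l) = 132 + l (y(S, l) = l + 132 = 132 + l)
C = 1/93 ≈ 0.010753
(4908 - (120 + 1859)) - (C - 10465)/(14224 + y(89, 95)) = (4908 - (120 + 1859)) - (1/93 - 10465)/(14224 + (132 + 95)) = (4908 - 1*1979) - (-973244)/(93*(14224 + 227)) = (4908 - 1979) - (-973244)/(93*14451) = 2929 - (-973244)/(93*14451) = 2929 - 1*(-973244/1343943) = 2929 + 973244/1343943 = 3937382291/1343943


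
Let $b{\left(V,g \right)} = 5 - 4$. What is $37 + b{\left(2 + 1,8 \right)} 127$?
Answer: $164$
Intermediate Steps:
$b{\left(V,g \right)} = 1$ ($b{\left(V,g \right)} = 5 - 4 = 1$)
$37 + b{\left(2 + 1,8 \right)} 127 = 37 + 1 \cdot 127 = 37 + 127 = 164$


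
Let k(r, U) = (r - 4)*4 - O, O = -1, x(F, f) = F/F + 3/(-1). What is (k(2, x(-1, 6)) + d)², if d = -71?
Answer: 6084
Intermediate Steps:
x(F, f) = -2 (x(F, f) = 1 + 3*(-1) = 1 - 3 = -2)
k(r, U) = -15 + 4*r (k(r, U) = (r - 4)*4 - 1*(-1) = (-4 + r)*4 + 1 = (-16 + 4*r) + 1 = -15 + 4*r)
(k(2, x(-1, 6)) + d)² = ((-15 + 4*2) - 71)² = ((-15 + 8) - 71)² = (-7 - 71)² = (-78)² = 6084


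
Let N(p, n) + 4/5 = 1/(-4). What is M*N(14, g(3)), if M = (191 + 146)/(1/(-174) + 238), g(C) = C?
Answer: -615699/414110 ≈ -1.4868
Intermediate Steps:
N(p, n) = -21/20 (N(p, n) = -4/5 + 1/(-4) = -4/5 - 1/4 = -21/20)
M = 58638/41411 (M = 337/(-1/174 + 238) = 337/(41411/174) = 337*(174/41411) = 58638/41411 ≈ 1.4160)
M*N(14, g(3)) = (58638/41411)*(-21/20) = -615699/414110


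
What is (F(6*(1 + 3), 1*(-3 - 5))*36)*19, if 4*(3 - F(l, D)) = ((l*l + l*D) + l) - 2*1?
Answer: -67374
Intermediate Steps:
F(l, D) = 7/2 - l/4 - l**2/4 - D*l/4 (F(l, D) = 3 - (((l*l + l*D) + l) - 2*1)/4 = 3 - (((l**2 + D*l) + l) - 2)/4 = 3 - ((l + l**2 + D*l) - 2)/4 = 3 - (-2 + l + l**2 + D*l)/4 = 3 + (1/2 - l/4 - l**2/4 - D*l/4) = 7/2 - l/4 - l**2/4 - D*l/4)
(F(6*(1 + 3), 1*(-3 - 5))*36)*19 = ((7/2 - 3*(1 + 3)/2 - 36*(1 + 3)**2/4 - 1*(-3 - 5)*6*(1 + 3)/4)*36)*19 = ((7/2 - 3*4/2 - (6*4)**2/4 - 1*(-8)*6*4/4)*36)*19 = ((7/2 - 1/4*24 - 1/4*24**2 - 1/4*(-8)*24)*36)*19 = ((7/2 - 6 - 1/4*576 + 48)*36)*19 = ((7/2 - 6 - 144 + 48)*36)*19 = -197/2*36*19 = -3546*19 = -67374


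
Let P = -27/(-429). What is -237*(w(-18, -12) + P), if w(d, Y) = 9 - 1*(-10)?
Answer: -646062/143 ≈ -4517.9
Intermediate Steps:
w(d, Y) = 19 (w(d, Y) = 9 + 10 = 19)
P = 9/143 (P = -27*(-1/429) = 9/143 ≈ 0.062937)
-237*(w(-18, -12) + P) = -237*(19 + 9/143) = -237*2726/143 = -646062/143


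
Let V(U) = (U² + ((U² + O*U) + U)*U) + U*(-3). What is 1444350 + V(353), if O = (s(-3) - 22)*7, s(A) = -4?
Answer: 23000648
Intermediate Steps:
O = -182 (O = (-4 - 22)*7 = -26*7 = -182)
V(U) = U² - 3*U + U*(U² - 181*U) (V(U) = (U² + ((U² - 182*U) + U)*U) + U*(-3) = (U² + (U² - 181*U)*U) - 3*U = (U² + U*(U² - 181*U)) - 3*U = U² - 3*U + U*(U² - 181*U))
1444350 + V(353) = 1444350 + 353*(-3 + 353² - 180*353) = 1444350 + 353*(-3 + 124609 - 63540) = 1444350 + 353*61066 = 1444350 + 21556298 = 23000648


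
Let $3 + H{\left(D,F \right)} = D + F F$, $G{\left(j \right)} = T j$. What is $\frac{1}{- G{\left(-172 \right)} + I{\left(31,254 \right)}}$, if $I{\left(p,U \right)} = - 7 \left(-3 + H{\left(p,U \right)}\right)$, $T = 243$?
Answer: $- \frac{1}{409991} \approx -2.4391 \cdot 10^{-6}$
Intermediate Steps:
$G{\left(j \right)} = 243 j$
$H{\left(D,F \right)} = -3 + D + F^{2}$ ($H{\left(D,F \right)} = -3 + \left(D + F F\right) = -3 + \left(D + F^{2}\right) = -3 + D + F^{2}$)
$I{\left(p,U \right)} = 42 - 7 p - 7 U^{2}$ ($I{\left(p,U \right)} = - 7 \left(-3 + \left(-3 + p + U^{2}\right)\right) = - 7 \left(-6 + p + U^{2}\right) = 42 - 7 p - 7 U^{2}$)
$\frac{1}{- G{\left(-172 \right)} + I{\left(31,254 \right)}} = \frac{1}{- 243 \left(-172\right) - \left(175 + 451612\right)} = \frac{1}{\left(-1\right) \left(-41796\right) - 451787} = \frac{1}{41796 - 451787} = \frac{1}{-409991} = - \frac{1}{409991}$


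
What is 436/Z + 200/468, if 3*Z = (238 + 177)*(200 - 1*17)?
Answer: 1316762/2961855 ≈ 0.44457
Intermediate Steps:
Z = 25315 (Z = ((238 + 177)*(200 - 1*17))/3 = (415*(200 - 17))/3 = (415*183)/3 = (⅓)*75945 = 25315)
436/Z + 200/468 = 436/25315 + 200/468 = 436*(1/25315) + 200*(1/468) = 436/25315 + 50/117 = 1316762/2961855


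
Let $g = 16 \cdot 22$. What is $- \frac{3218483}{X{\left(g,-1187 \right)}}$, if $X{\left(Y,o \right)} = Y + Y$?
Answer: $- \frac{3218483}{704} \approx -4571.7$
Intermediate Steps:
$g = 352$
$X{\left(Y,o \right)} = 2 Y$
$- \frac{3218483}{X{\left(g,-1187 \right)}} = - \frac{3218483}{2 \cdot 352} = - \frac{3218483}{704}$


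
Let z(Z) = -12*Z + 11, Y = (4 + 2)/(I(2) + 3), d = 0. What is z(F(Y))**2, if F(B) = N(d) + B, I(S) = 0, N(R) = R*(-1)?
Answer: 169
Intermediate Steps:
N(R) = -R
Y = 2 (Y = (4 + 2)/(0 + 3) = 6/3 = 6*(1/3) = 2)
F(B) = B (F(B) = -1*0 + B = 0 + B = B)
z(Z) = 11 - 12*Z
z(F(Y))**2 = (11 - 12*2)**2 = (11 - 24)**2 = (-13)**2 = 169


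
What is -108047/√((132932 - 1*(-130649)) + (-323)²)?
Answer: -108047*√367910/367910 ≈ -178.13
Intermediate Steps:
-108047/√((132932 - 1*(-130649)) + (-323)²) = -108047/√((132932 + 130649) + 104329) = -108047/√(263581 + 104329) = -108047*√367910/367910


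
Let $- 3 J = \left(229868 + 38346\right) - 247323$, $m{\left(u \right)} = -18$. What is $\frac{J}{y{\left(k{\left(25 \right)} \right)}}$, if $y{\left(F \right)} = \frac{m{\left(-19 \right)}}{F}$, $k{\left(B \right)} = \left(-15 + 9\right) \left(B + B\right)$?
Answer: $- \frac{1044550}{9} \approx -1.1606 \cdot 10^{5}$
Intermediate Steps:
$k{\left(B \right)} = - 12 B$ ($k{\left(B \right)} = - 6 \cdot 2 B = - 12 B$)
$y{\left(F \right)} = - \frac{18}{F}$
$J = - \frac{20891}{3}$ ($J = - \frac{\left(229868 + 38346\right) - 247323}{3} = - \frac{268214 - 247323}{3} = \left(- \frac{1}{3}\right) 20891 = - \frac{20891}{3} \approx -6963.7$)
$\frac{J}{y{\left(k{\left(25 \right)} \right)}} = - \frac{20891}{3 \left(- \frac{18}{\left(-12\right) 25}\right)} = - \frac{20891}{3 \left(- \frac{18}{-300}\right)} = - \frac{20891}{3 \left(\left(-18\right) \left(- \frac{1}{300}\right)\right)} = - \frac{20891}{3 \cdot \frac{3}{50}} = \left(- \frac{20891}{3}\right) \frac{50}{3} = - \frac{1044550}{9}$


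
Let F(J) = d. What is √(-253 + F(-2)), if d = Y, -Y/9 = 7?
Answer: 2*I*√79 ≈ 17.776*I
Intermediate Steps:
Y = -63 (Y = -9*7 = -63)
d = -63
F(J) = -63
√(-253 + F(-2)) = √(-253 - 63) = √(-316) = 2*I*√79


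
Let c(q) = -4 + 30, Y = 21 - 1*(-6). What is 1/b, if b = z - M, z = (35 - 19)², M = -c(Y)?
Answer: 1/282 ≈ 0.0035461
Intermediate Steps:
Y = 27 (Y = 21 + 6 = 27)
c(q) = 26
M = -26 (M = -1*26 = -26)
z = 256 (z = 16² = 256)
b = 282 (b = 256 - 1*(-26) = 256 + 26 = 282)
1/b = 1/282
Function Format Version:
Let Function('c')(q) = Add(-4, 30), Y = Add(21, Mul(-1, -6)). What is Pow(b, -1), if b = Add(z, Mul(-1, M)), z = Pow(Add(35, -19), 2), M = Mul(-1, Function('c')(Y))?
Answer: Rational(1, 282) ≈ 0.0035461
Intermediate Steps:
Y = 27 (Y = Add(21, 6) = 27)
Function('c')(q) = 26
M = -26 (M = Mul(-1, 26) = -26)
z = 256 (z = Pow(16, 2) = 256)
b = 282 (b = Add(256, Mul(-1, -26)) = Add(256, 26) = 282)
Pow(b, -1) = Pow(282, -1) = Rational(1, 282)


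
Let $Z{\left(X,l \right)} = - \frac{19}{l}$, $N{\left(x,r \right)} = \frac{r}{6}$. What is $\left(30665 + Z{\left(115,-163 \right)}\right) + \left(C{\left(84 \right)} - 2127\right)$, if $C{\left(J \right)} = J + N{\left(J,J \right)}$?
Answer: $\frac{4667687}{163} \approx 28636.0$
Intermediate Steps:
$N{\left(x,r \right)} = \frac{r}{6}$ ($N{\left(x,r \right)} = r \frac{1}{6} = \frac{r}{6}$)
$C{\left(J \right)} = \frac{7 J}{6}$ ($C{\left(J \right)} = J + \frac{J}{6} = \frac{7 J}{6}$)
$\left(30665 + Z{\left(115,-163 \right)}\right) + \left(C{\left(84 \right)} - 2127\right) = \left(30665 - \frac{19}{-163}\right) + \left(\frac{7}{6} \cdot 84 - 2127\right) = \left(30665 - - \frac{19}{163}\right) + \left(98 - 2127\right) = \left(30665 + \frac{19}{163}\right) - 2029 = \frac{4998414}{163} - 2029 = \frac{4667687}{163}$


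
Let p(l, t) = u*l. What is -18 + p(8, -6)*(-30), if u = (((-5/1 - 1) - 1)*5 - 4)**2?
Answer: -365058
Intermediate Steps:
u = 1521 (u = (((-5*1 - 1) - 1)*5 - 4)**2 = (((-5 - 1) - 1)*5 - 4)**2 = ((-6 - 1)*5 - 4)**2 = (-7*5 - 4)**2 = (-35 - 4)**2 = (-39)**2 = 1521)
p(l, t) = 1521*l
-18 + p(8, -6)*(-30) = -18 + (1521*8)*(-30) = -18 + 12168*(-30) = -18 - 365040 = -365058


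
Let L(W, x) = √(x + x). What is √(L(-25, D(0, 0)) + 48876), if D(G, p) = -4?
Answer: √(48876 + 2*I*√2) ≈ 221.08 + 0.0064*I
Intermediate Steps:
L(W, x) = √2*√x (L(W, x) = √(2*x) = √2*√x)
√(L(-25, D(0, 0)) + 48876) = √(√2*√(-4) + 48876) = √(√2*(2*I) + 48876) = √(2*I*√2 + 48876) = √(48876 + 2*I*√2)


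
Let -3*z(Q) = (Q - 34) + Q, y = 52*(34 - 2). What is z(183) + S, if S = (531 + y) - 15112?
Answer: -39083/3 ≈ -13028.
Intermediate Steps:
y = 1664 (y = 52*32 = 1664)
z(Q) = 34/3 - 2*Q/3 (z(Q) = -((Q - 34) + Q)/3 = -((-34 + Q) + Q)/3 = -(-34 + 2*Q)/3 = 34/3 - 2*Q/3)
S = -12917 (S = (531 + 1664) - 15112 = 2195 - 15112 = -12917)
z(183) + S = (34/3 - ⅔*183) - 12917 = (34/3 - 122) - 12917 = -332/3 - 12917 = -39083/3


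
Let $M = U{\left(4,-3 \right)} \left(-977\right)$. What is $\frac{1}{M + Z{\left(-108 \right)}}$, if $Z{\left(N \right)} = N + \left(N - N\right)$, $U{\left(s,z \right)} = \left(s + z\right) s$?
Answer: $- \frac{1}{4016} \approx -0.000249$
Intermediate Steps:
$U{\left(s,z \right)} = s \left(s + z\right)$
$Z{\left(N \right)} = N$ ($Z{\left(N \right)} = N + 0 = N$)
$M = -3908$ ($M = 4 \left(4 - 3\right) \left(-977\right) = 4 \cdot 1 \left(-977\right) = 4 \left(-977\right) = -3908$)
$\frac{1}{M + Z{\left(-108 \right)}} = \frac{1}{-3908 - 108} = \frac{1}{-4016} = - \frac{1}{4016}$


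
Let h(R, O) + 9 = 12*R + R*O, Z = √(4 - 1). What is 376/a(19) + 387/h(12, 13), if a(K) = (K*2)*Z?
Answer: 129/97 + 188*√3/57 ≈ 7.0426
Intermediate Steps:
Z = √3 ≈ 1.7320
h(R, O) = -9 + 12*R + O*R (h(R, O) = -9 + (12*R + R*O) = -9 + (12*R + O*R) = -9 + 12*R + O*R)
a(K) = 2*K*√3 (a(K) = (K*2)*√3 = (2*K)*√3 = 2*K*√3)
376/a(19) + 387/h(12, 13) = 376/((2*19*√3)) + 387/(-9 + 12*12 + 13*12) = 376/((38*√3)) + 387/(-9 + 144 + 156) = 376*(√3/114) + 387/291 = 188*√3/57 + 387*(1/291) = 188*√3/57 + 129/97 = 129/97 + 188*√3/57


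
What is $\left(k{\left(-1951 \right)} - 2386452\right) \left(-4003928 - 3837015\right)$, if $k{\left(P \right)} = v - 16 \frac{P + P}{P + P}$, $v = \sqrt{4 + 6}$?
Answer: $18712159559324 - 7840943 \sqrt{10} \approx 1.8712 \cdot 10^{13}$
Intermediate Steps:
$v = \sqrt{10} \approx 3.1623$
$k{\left(P \right)} = -16 + \sqrt{10}$ ($k{\left(P \right)} = \sqrt{10} - 16 \frac{P + P}{P + P} = \sqrt{10} - 16 \frac{2 P}{2 P} = \sqrt{10} - 16 \cdot 2 P \frac{1}{2 P} = \sqrt{10} - 16 = -16 + \sqrt{10}$)
$\left(k{\left(-1951 \right)} - 2386452\right) \left(-4003928 - 3837015\right) = \left(\left(-16 + \sqrt{10}\right) - 2386452\right) \left(-4003928 - 3837015\right) = \left(\left(-16 + \sqrt{10}\right) - 2386452\right) \left(-7840943\right) = \left(-2386468 + \sqrt{10}\right) \left(-7840943\right) = 18712159559324 - 7840943 \sqrt{10}$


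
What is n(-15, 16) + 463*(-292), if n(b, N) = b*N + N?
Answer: -135420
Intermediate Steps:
n(b, N) = N + N*b (n(b, N) = N*b + N = N + N*b)
n(-15, 16) + 463*(-292) = 16*(1 - 15) + 463*(-292) = 16*(-14) - 135196 = -224 - 135196 = -135420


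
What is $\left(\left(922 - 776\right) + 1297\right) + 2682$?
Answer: $4125$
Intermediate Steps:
$\left(\left(922 - 776\right) + 1297\right) + 2682 = \left(146 + 1297\right) + 2682 = 1443 + 2682 = 4125$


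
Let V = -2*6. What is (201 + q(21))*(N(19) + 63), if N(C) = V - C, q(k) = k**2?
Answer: 20544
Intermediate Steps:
V = -12
N(C) = -12 - C
(201 + q(21))*(N(19) + 63) = (201 + 21**2)*((-12 - 1*19) + 63) = (201 + 441)*((-12 - 19) + 63) = 642*(-31 + 63) = 642*32 = 20544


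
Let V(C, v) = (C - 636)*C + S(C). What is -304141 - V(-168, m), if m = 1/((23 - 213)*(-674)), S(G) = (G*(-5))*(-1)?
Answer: -438373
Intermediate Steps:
S(G) = 5*G (S(G) = -5*G*(-1) = 5*G)
m = 1/128060 (m = -1/674/(-190) = -1/190*(-1/674) = 1/128060 ≈ 7.8088e-6)
V(C, v) = 5*C + C*(-636 + C) (V(C, v) = (C - 636)*C + 5*C = (-636 + C)*C + 5*C = C*(-636 + C) + 5*C = 5*C + C*(-636 + C))
-304141 - V(-168, m) = -304141 - (-168)*(-631 - 168) = -304141 - (-168)*(-799) = -304141 - 1*134232 = -304141 - 134232 = -438373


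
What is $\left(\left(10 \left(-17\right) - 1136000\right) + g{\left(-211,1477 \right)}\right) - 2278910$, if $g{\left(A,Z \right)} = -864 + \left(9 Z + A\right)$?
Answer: $-3402862$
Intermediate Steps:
$g{\left(A,Z \right)} = -864 + A + 9 Z$ ($g{\left(A,Z \right)} = -864 + \left(A + 9 Z\right) = -864 + A + 9 Z$)
$\left(\left(10 \left(-17\right) - 1136000\right) + g{\left(-211,1477 \right)}\right) - 2278910 = \left(\left(10 \left(-17\right) - 1136000\right) - -12218\right) - 2278910 = \left(\left(-170 - 1136000\right) - -12218\right) - 2278910 = \left(-1136170 + 12218\right) - 2278910 = -1123952 - 2278910 = -3402862$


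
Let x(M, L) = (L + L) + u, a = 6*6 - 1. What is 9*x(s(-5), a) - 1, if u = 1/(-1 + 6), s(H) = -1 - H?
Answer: 3154/5 ≈ 630.80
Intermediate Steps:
u = ⅕ (u = 1/5 = ⅕ ≈ 0.20000)
a = 35 (a = 36 - 1 = 35)
x(M, L) = ⅕ + 2*L (x(M, L) = (L + L) + ⅕ = 2*L + ⅕ = ⅕ + 2*L)
9*x(s(-5), a) - 1 = 9*(⅕ + 2*35) - 1 = 9*(⅕ + 70) - 1 = 9*(351/5) - 1 = 3159/5 - 1 = 3154/5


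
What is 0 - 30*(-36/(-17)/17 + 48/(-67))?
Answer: 343800/19363 ≈ 17.756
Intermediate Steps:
0 - 30*(-36/(-17)/17 + 48/(-67)) = 0 - 30*(-36*(-1/17)*(1/17) + 48*(-1/67)) = 0 - 30*((36/17)*(1/17) - 48/67) = 0 - 30*(36/289 - 48/67) = 0 - 30*(-11460/19363) = 0 + 343800/19363 = 343800/19363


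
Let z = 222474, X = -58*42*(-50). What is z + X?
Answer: 344274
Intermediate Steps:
X = 121800 (X = -2436*(-50) = 121800)
z + X = 222474 + 121800 = 344274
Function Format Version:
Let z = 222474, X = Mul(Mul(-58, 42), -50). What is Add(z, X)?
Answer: 344274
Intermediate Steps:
X = 121800 (X = Mul(-2436, -50) = 121800)
Add(z, X) = Add(222474, 121800) = 344274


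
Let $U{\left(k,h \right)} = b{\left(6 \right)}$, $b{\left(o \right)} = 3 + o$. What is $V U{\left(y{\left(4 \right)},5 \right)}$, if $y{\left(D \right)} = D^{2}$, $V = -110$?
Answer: $-990$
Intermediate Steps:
$U{\left(k,h \right)} = 9$ ($U{\left(k,h \right)} = 3 + 6 = 9$)
$V U{\left(y{\left(4 \right)},5 \right)} = \left(-110\right) 9 = -990$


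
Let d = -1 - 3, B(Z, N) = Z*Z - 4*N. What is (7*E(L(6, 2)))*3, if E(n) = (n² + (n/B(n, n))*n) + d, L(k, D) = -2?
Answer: 7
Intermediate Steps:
B(Z, N) = Z² - 4*N
d = -4
E(n) = -4 + n² + n²/(n² - 4*n) (E(n) = (n² + (n/(n² - 4*n))*n) - 4 = (n² + n²/(n² - 4*n)) - 4 = -4 + n² + n²/(n² - 4*n))
(7*E(L(6, 2)))*3 = (7*((-2 + (-4 - 2)*(-4 + (-2)²))/(-4 - 2)))*3 = (7*((-2 - 6*(-4 + 4))/(-6)))*3 = (7*(-(-2 - 6*0)/6))*3 = (7*(-(-2 + 0)/6))*3 = (7*(-⅙*(-2)))*3 = (7*(⅓))*3 = (7/3)*3 = 7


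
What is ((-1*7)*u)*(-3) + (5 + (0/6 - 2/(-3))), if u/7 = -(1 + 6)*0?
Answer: 17/3 ≈ 5.6667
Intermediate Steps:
u = 0 (u = 7*(-(1 + 6)*0) = 7*(-1*7*0) = 7*(-7*0) = 7*0 = 0)
((-1*7)*u)*(-3) + (5 + (0/6 - 2/(-3))) = (-1*7*0)*(-3) + (5 + (0/6 - 2/(-3))) = -7*0*(-3) + (5 + (0*(⅙) - 2*(-⅓))) = 0*(-3) + (5 + (0 + ⅔)) = 0 + (5 + ⅔) = 0 + 17/3 = 17/3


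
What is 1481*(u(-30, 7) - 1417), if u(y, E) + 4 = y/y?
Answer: -2103020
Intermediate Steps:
u(y, E) = -3 (u(y, E) = -4 + y/y = -4 + 1 = -3)
1481*(u(-30, 7) - 1417) = 1481*(-3 - 1417) = 1481*(-1420) = -2103020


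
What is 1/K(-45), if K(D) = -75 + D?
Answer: -1/120 ≈ -0.0083333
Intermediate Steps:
1/K(-45) = 1/(-75 - 45) = 1/(-120) = -1/120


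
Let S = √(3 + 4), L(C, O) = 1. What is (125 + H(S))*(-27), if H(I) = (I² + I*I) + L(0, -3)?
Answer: -3780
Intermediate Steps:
S = √7 ≈ 2.6458
H(I) = 1 + 2*I² (H(I) = (I² + I*I) + 1 = (I² + I²) + 1 = 2*I² + 1 = 1 + 2*I²)
(125 + H(S))*(-27) = (125 + (1 + 2*(√7)²))*(-27) = (125 + (1 + 2*7))*(-27) = (125 + (1 + 14))*(-27) = (125 + 15)*(-27) = 140*(-27) = -3780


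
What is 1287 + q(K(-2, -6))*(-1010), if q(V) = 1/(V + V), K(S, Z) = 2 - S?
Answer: 4643/4 ≈ 1160.8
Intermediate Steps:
q(V) = 1/(2*V)
1287 + q(K(-2, -6))*(-1010) = 1287 + (1/(2*(2 - 1*(-2))))*(-1010) = 1287 + (1/(2*(2 + 2)))*(-1010) = 1287 + ((1/2)/4)*(-1010) = 1287 + ((1/2)*(1/4))*(-1010) = 1287 + (1/8)*(-1010) = 1287 - 505/4 = 4643/4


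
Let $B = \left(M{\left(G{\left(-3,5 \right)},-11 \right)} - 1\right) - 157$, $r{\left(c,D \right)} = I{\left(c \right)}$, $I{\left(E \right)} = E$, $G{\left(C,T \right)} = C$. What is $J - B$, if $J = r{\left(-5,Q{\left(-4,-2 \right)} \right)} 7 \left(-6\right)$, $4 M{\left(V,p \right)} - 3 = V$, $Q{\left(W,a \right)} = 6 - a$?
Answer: $368$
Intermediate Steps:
$r{\left(c,D \right)} = c$
$M{\left(V,p \right)} = \frac{3}{4} + \frac{V}{4}$
$J = 210$ ($J = \left(-5\right) 7 \left(-6\right) = \left(-35\right) \left(-6\right) = 210$)
$B = -158$ ($B = \left(\left(\frac{3}{4} + \frac{1}{4} \left(-3\right)\right) - 1\right) - 157 = \left(\left(\frac{3}{4} - \frac{3}{4}\right) - 1\right) - 157 = \left(0 - 1\right) - 157 = -1 - 157 = -158$)
$J - B = 210 - -158 = 210 + 158 = 368$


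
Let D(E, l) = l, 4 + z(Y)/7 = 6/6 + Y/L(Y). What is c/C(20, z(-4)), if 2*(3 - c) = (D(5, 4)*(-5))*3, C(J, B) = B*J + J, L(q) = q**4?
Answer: -16/195 ≈ -0.082051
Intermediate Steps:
z(Y) = -21 + 7/Y**3 (z(Y) = -28 + 7*(6/6 + Y/(Y**4)) = -28 + 7*(6*(1/6) + Y/Y**4) = -28 + 7*(1 + Y**(-3)) = -28 + (7 + 7/Y**3) = -21 + 7/Y**3)
C(J, B) = J + B*J
c = 33 (c = 3 - 4*(-5)*3/2 = 3 - (-10)*3 = 3 - 1/2*(-60) = 3 + 30 = 33)
c/C(20, z(-4)) = 33/((20*(1 + (-21 + 7/(-4)**3)))) = 33/((20*(1 + (-21 + 7*(-1/64))))) = 33/((20*(1 + (-21 - 7/64)))) = 33/((20*(1 - 1351/64))) = 33/((20*(-1287/64))) = 33/(-6435/16) = 33*(-16/6435) = -16/195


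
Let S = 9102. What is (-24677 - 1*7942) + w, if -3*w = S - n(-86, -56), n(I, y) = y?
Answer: -107015/3 ≈ -35672.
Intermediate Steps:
w = -9158/3 (w = -(9102 - 1*(-56))/3 = -(9102 + 56)/3 = -⅓*9158 = -9158/3 ≈ -3052.7)
(-24677 - 1*7942) + w = (-24677 - 1*7942) - 9158/3 = (-24677 - 7942) - 9158/3 = -32619 - 9158/3 = -107015/3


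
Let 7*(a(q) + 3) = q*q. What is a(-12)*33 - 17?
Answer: 3940/7 ≈ 562.86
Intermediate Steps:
a(q) = -3 + q**2/7 (a(q) = -3 + (q*q)/7 = -3 + q**2/7)
a(-12)*33 - 17 = (-3 + (1/7)*(-12)**2)*33 - 17 = (-3 + (1/7)*144)*33 - 17 = (-3 + 144/7)*33 - 17 = (123/7)*33 - 17 = 4059/7 - 17 = 3940/7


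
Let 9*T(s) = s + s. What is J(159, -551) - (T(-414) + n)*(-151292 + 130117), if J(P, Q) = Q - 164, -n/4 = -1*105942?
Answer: 8971338585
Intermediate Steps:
n = 423768 (n = -(-4)*105942 = -4*(-105942) = 423768)
T(s) = 2*s/9 (T(s) = (s + s)/9 = (2*s)/9 = 2*s/9)
J(P, Q) = -164 + Q
J(159, -551) - (T(-414) + n)*(-151292 + 130117) = (-164 - 551) - ((2/9)*(-414) + 423768)*(-151292 + 130117) = -715 - (-92 + 423768)*(-21175) = -715 - 423676*(-21175) = -715 - 1*(-8971339300) = -715 + 8971339300 = 8971338585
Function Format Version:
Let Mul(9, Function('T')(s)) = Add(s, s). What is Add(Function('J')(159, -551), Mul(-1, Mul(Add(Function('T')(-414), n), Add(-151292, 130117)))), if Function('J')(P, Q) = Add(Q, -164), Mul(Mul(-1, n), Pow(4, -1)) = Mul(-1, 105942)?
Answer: 8971338585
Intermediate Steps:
n = 423768 (n = Mul(-4, Mul(-1, 105942)) = Mul(-4, -105942) = 423768)
Function('T')(s) = Mul(Rational(2, 9), s) (Function('T')(s) = Mul(Rational(1, 9), Add(s, s)) = Mul(Rational(1, 9), Mul(2, s)) = Mul(Rational(2, 9), s))
Function('J')(P, Q) = Add(-164, Q)
Add(Function('J')(159, -551), Mul(-1, Mul(Add(Function('T')(-414), n), Add(-151292, 130117)))) = Add(Add(-164, -551), Mul(-1, Mul(Add(Mul(Rational(2, 9), -414), 423768), Add(-151292, 130117)))) = Add(-715, Mul(-1, Mul(Add(-92, 423768), -21175))) = Add(-715, Mul(-1, Mul(423676, -21175))) = Add(-715, Mul(-1, -8971339300)) = Add(-715, 8971339300) = 8971338585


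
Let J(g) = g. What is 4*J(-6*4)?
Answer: -96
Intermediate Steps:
4*J(-6*4) = 4*(-6*4) = 4*(-24) = -96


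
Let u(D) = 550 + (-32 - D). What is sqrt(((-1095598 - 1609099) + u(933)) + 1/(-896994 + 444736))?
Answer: I*sqrt(553296300793511426)/452258 ≈ 1644.7*I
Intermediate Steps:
u(D) = 518 - D
sqrt(((-1095598 - 1609099) + u(933)) + 1/(-896994 + 444736)) = sqrt(((-1095598 - 1609099) + (518 - 1*933)) + 1/(-896994 + 444736)) = sqrt((-2704697 + (518 - 933)) + 1/(-452258)) = sqrt((-2704697 - 415) - 1/452258) = sqrt(-2705112 - 1/452258) = sqrt(-1223408542897/452258) = I*sqrt(553296300793511426)/452258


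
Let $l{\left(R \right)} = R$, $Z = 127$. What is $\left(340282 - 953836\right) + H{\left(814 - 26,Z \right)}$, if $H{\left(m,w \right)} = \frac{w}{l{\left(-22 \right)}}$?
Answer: $- \frac{13498315}{22} \approx -6.1356 \cdot 10^{5}$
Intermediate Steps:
$H{\left(m,w \right)} = - \frac{w}{22}$ ($H{\left(m,w \right)} = \frac{w}{-22} = w \left(- \frac{1}{22}\right) = - \frac{w}{22}$)
$\left(340282 - 953836\right) + H{\left(814 - 26,Z \right)} = \left(340282 - 953836\right) - \frac{127}{22} = -613554 - \frac{127}{22} = - \frac{13498315}{22}$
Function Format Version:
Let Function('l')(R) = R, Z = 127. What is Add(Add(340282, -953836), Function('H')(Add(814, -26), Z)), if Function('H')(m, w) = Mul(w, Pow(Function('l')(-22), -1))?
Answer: Rational(-13498315, 22) ≈ -6.1356e+5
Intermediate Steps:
Function('H')(m, w) = Mul(Rational(-1, 22), w) (Function('H')(m, w) = Mul(w, Pow(-22, -1)) = Mul(w, Rational(-1, 22)) = Mul(Rational(-1, 22), w))
Add(Add(340282, -953836), Function('H')(Add(814, -26), Z)) = Add(Add(340282, -953836), Mul(Rational(-1, 22), 127)) = Add(-613554, Rational(-127, 22)) = Rational(-13498315, 22)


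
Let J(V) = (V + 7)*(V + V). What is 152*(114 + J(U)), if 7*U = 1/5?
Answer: 21301584/1225 ≈ 17389.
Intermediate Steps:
U = 1/35 (U = (1/7)/5 = (1/7)*(1/5) = 1/35 ≈ 0.028571)
J(V) = 2*V*(7 + V) (J(V) = (7 + V)*(2*V) = 2*V*(7 + V))
152*(114 + J(U)) = 152*(114 + 2*(1/35)*(7 + 1/35)) = 152*(114 + 2*(1/35)*(246/35)) = 152*(114 + 492/1225) = 152*(140142/1225) = 21301584/1225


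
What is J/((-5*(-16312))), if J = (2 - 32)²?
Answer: 45/4078 ≈ 0.011035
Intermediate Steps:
J = 900 (J = (-30)² = 900)
J/((-5*(-16312))) = 900/((-5*(-16312))) = 900/81560 = 900*(1/81560) = 45/4078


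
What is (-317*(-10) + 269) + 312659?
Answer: 316098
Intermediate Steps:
(-317*(-10) + 269) + 312659 = (3170 + 269) + 312659 = 3439 + 312659 = 316098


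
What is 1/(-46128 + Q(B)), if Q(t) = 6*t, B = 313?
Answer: -1/44250 ≈ -2.2599e-5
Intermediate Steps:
1/(-46128 + Q(B)) = 1/(-46128 + 6*313) = 1/(-46128 + 1878) = 1/(-44250) = -1/44250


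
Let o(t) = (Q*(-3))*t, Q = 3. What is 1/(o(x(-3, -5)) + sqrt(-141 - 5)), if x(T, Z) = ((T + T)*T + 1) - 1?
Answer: -81/13195 - I*sqrt(146)/26390 ≈ -0.0061387 - 0.00045786*I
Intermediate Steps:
x(T, Z) = 2*T**2 (x(T, Z) = ((2*T)*T + 1) - 1 = (2*T**2 + 1) - 1 = (1 + 2*T**2) - 1 = 2*T**2)
o(t) = -9*t (o(t) = (3*(-3))*t = -9*t)
1/(o(x(-3, -5)) + sqrt(-141 - 5)) = 1/(-18*(-3)**2 + sqrt(-141 - 5)) = 1/(-18*9 + sqrt(-146)) = 1/(-9*18 + I*sqrt(146)) = 1/(-162 + I*sqrt(146))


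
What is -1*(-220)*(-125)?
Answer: -27500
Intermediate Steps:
-1*(-220)*(-125) = 220*(-125) = -27500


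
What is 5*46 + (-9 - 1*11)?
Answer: 210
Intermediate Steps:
5*46 + (-9 - 1*11) = 230 + (-9 - 11) = 230 - 20 = 210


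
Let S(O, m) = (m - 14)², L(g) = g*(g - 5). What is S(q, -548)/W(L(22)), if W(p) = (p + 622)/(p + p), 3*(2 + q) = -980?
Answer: 59062828/249 ≈ 2.3720e+5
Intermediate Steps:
q = -986/3 (q = -2 + (⅓)*(-980) = -2 - 980/3 = -986/3 ≈ -328.67)
L(g) = g*(-5 + g)
W(p) = (622 + p)/(2*p) (W(p) = (622 + p)/((2*p)) = (622 + p)*(1/(2*p)) = (622 + p)/(2*p))
S(O, m) = (-14 + m)²
S(q, -548)/W(L(22)) = (-14 - 548)²/(((622 + 22*(-5 + 22))/(2*((22*(-5 + 22)))))) = (-562)²/(((622 + 22*17)/(2*((22*17))))) = 315844/(((½)*(622 + 374)/374)) = 315844/(((½)*(1/374)*996)) = 315844/(249/187) = 315844*(187/249) = 59062828/249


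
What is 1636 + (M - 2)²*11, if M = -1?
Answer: 1735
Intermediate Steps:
1636 + (M - 2)²*11 = 1636 + (-1 - 2)²*11 = 1636 + (-3)²*11 = 1636 + 9*11 = 1636 + 99 = 1735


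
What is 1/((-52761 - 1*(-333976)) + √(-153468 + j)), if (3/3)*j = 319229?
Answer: 281215/79081710464 - √165761/79081710464 ≈ 3.5509e-6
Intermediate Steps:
j = 319229
1/((-52761 - 1*(-333976)) + √(-153468 + j)) = 1/((-52761 - 1*(-333976)) + √(-153468 + 319229)) = 1/((-52761 + 333976) + √165761) = 1/(281215 + √165761)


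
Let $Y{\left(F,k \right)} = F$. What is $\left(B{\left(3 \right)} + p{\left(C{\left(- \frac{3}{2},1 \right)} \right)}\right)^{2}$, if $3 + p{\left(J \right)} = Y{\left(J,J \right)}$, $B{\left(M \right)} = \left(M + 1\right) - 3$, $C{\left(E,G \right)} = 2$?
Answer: $0$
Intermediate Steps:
$B{\left(M \right)} = -2 + M$ ($B{\left(M \right)} = \left(1 + M\right) - 3 = -2 + M$)
$p{\left(J \right)} = -3 + J$
$\left(B{\left(3 \right)} + p{\left(C{\left(- \frac{3}{2},1 \right)} \right)}\right)^{2} = \left(\left(-2 + 3\right) + \left(-3 + 2\right)\right)^{2} = \left(1 - 1\right)^{2} = 0^{2} = 0$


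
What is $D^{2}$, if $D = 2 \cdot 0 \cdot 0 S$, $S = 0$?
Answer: $0$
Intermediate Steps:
$D = 0$ ($D = 2 \cdot 0 \cdot 0 \cdot 0 = 0 \cdot 0 \cdot 0 = 0 \cdot 0 = 0$)
$D^{2} = 0^{2} = 0$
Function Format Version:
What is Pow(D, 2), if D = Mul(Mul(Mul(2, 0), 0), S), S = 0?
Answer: 0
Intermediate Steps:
D = 0 (D = Mul(Mul(Mul(2, 0), 0), 0) = Mul(Mul(0, 0), 0) = Mul(0, 0) = 0)
Pow(D, 2) = Pow(0, 2) = 0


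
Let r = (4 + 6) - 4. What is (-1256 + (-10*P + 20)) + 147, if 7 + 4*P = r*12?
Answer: -2503/2 ≈ -1251.5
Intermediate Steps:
r = 6 (r = 10 - 4 = 6)
P = 65/4 (P = -7/4 + (6*12)/4 = -7/4 + (1/4)*72 = -7/4 + 18 = 65/4 ≈ 16.250)
(-1256 + (-10*P + 20)) + 147 = (-1256 + (-10*65/4 + 20)) + 147 = (-1256 + (-325/2 + 20)) + 147 = (-1256 - 285/2) + 147 = -2797/2 + 147 = -2503/2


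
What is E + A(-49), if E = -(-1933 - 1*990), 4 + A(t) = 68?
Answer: 2987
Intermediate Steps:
A(t) = 64 (A(t) = -4 + 68 = 64)
E = 2923 (E = -(-1933 - 990) = -1*(-2923) = 2923)
E + A(-49) = 2923 + 64 = 2987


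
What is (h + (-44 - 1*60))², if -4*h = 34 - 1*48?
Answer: 40401/4 ≈ 10100.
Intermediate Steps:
h = 7/2 (h = -(34 - 1*48)/4 = -(34 - 48)/4 = -¼*(-14) = 7/2 ≈ 3.5000)
(h + (-44 - 1*60))² = (7/2 + (-44 - 1*60))² = (7/2 + (-44 - 60))² = (7/2 - 104)² = (-201/2)² = 40401/4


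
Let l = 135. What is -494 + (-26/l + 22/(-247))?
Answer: -16481822/33345 ≈ -494.28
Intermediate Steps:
-494 + (-26/l + 22/(-247)) = -494 + (-26/135 + 22/(-247)) = -494 + (-26*1/135 + 22*(-1/247)) = -494 + (-26/135 - 22/247) = -494 - 9392/33345 = -16481822/33345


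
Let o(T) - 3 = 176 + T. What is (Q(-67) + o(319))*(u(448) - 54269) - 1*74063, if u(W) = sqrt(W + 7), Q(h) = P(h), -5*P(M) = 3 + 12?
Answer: -26937218 + 495*sqrt(455) ≈ -2.6927e+7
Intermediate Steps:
P(M) = -3 (P(M) = -(3 + 12)/5 = -1/5*15 = -3)
Q(h) = -3
u(W) = sqrt(7 + W)
o(T) = 179 + T (o(T) = 3 + (176 + T) = 179 + T)
(Q(-67) + o(319))*(u(448) - 54269) - 1*74063 = (-3 + (179 + 319))*(sqrt(7 + 448) - 54269) - 1*74063 = (-3 + 498)*(sqrt(455) - 54269) - 74063 = 495*(-54269 + sqrt(455)) - 74063 = (-26863155 + 495*sqrt(455)) - 74063 = -26937218 + 495*sqrt(455)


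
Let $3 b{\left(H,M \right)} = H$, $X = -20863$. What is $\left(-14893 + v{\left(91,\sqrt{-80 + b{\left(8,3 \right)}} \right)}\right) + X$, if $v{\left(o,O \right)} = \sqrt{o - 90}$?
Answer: $-35755$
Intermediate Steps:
$b{\left(H,M \right)} = \frac{H}{3}$
$v{\left(o,O \right)} = \sqrt{-90 + o}$
$\left(-14893 + v{\left(91,\sqrt{-80 + b{\left(8,3 \right)}} \right)}\right) + X = \left(-14893 + \sqrt{-90 + 91}\right) - 20863 = \left(-14893 + \sqrt{1}\right) - 20863 = \left(-14893 + 1\right) - 20863 = -14892 - 20863 = -35755$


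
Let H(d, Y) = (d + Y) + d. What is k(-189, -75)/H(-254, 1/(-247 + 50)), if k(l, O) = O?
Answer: 4925/33359 ≈ 0.14764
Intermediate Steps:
H(d, Y) = Y + 2*d (H(d, Y) = (Y + d) + d = Y + 2*d)
k(-189, -75)/H(-254, 1/(-247 + 50)) = -75/(1/(-247 + 50) + 2*(-254)) = -75/(1/(-197) - 508) = -75/(-1/197 - 508) = -75/(-100077/197) = -75*(-197/100077) = 4925/33359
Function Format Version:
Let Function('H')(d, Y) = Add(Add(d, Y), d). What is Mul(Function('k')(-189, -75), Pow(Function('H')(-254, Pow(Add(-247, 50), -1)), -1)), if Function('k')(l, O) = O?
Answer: Rational(4925, 33359) ≈ 0.14764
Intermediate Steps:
Function('H')(d, Y) = Add(Y, Mul(2, d)) (Function('H')(d, Y) = Add(Add(Y, d), d) = Add(Y, Mul(2, d)))
Mul(Function('k')(-189, -75), Pow(Function('H')(-254, Pow(Add(-247, 50), -1)), -1)) = Mul(-75, Pow(Add(Pow(Add(-247, 50), -1), Mul(2, -254)), -1)) = Mul(-75, Pow(Add(Pow(-197, -1), -508), -1)) = Mul(-75, Pow(Add(Rational(-1, 197), -508), -1)) = Mul(-75, Pow(Rational(-100077, 197), -1)) = Mul(-75, Rational(-197, 100077)) = Rational(4925, 33359)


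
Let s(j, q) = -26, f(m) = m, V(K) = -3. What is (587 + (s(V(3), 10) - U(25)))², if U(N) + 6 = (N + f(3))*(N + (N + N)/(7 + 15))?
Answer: 4678569/121 ≈ 38666.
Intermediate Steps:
U(N) = -6 + 12*N*(3 + N)/11 (U(N) = -6 + (N + 3)*(N + (N + N)/(7 + 15)) = -6 + (3 + N)*(N + (2*N)/22) = -6 + (3 + N)*(N + (2*N)*(1/22)) = -6 + (3 + N)*(N + N/11) = -6 + (3 + N)*(12*N/11) = -6 + 12*N*(3 + N)/11)
(587 + (s(V(3), 10) - U(25)))² = (587 + (-26 - (-6 + (12/11)*25² + (36/11)*25)))² = (587 + (-26 - (-6 + (12/11)*625 + 900/11)))² = (587 + (-26 - (-6 + 7500/11 + 900/11)))² = (587 + (-26 - 1*8334/11))² = (587 + (-26 - 8334/11))² = (587 - 8620/11)² = (-2163/11)² = 4678569/121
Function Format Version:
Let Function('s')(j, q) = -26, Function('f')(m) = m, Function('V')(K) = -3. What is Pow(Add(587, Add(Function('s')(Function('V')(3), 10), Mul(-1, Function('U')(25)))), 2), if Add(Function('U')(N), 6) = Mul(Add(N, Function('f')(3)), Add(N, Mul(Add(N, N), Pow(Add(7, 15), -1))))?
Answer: Rational(4678569, 121) ≈ 38666.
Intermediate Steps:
Function('U')(N) = Add(-6, Mul(Rational(12, 11), N, Add(3, N))) (Function('U')(N) = Add(-6, Mul(Add(N, 3), Add(N, Mul(Add(N, N), Pow(Add(7, 15), -1))))) = Add(-6, Mul(Add(3, N), Add(N, Mul(Mul(2, N), Pow(22, -1))))) = Add(-6, Mul(Add(3, N), Add(N, Mul(Mul(2, N), Rational(1, 22))))) = Add(-6, Mul(Add(3, N), Add(N, Mul(Rational(1, 11), N)))) = Add(-6, Mul(Add(3, N), Mul(Rational(12, 11), N))) = Add(-6, Mul(Rational(12, 11), N, Add(3, N))))
Pow(Add(587, Add(Function('s')(Function('V')(3), 10), Mul(-1, Function('U')(25)))), 2) = Pow(Add(587, Add(-26, Mul(-1, Add(-6, Mul(Rational(12, 11), Pow(25, 2)), Mul(Rational(36, 11), 25))))), 2) = Pow(Add(587, Add(-26, Mul(-1, Add(-6, Mul(Rational(12, 11), 625), Rational(900, 11))))), 2) = Pow(Add(587, Add(-26, Mul(-1, Add(-6, Rational(7500, 11), Rational(900, 11))))), 2) = Pow(Add(587, Add(-26, Mul(-1, Rational(8334, 11)))), 2) = Pow(Add(587, Add(-26, Rational(-8334, 11))), 2) = Pow(Add(587, Rational(-8620, 11)), 2) = Pow(Rational(-2163, 11), 2) = Rational(4678569, 121)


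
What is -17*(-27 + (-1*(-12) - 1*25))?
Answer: 680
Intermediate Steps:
-17*(-27 + (-1*(-12) - 1*25)) = -17*(-27 + (12 - 25)) = -17*(-27 - 13) = -17*(-40) = 680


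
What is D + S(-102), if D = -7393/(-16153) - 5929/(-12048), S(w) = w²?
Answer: 2024921264977/194611344 ≈ 10405.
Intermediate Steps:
D = 184842001/194611344 (D = -7393*(-1/16153) - 5929*(-1/12048) = 7393/16153 + 5929/12048 = 184842001/194611344 ≈ 0.94980)
D + S(-102) = 184842001/194611344 + (-102)² = 184842001/194611344 + 10404 = 2024921264977/194611344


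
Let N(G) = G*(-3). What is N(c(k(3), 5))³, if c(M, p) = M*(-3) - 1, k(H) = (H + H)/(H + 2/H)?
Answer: 7414875/1331 ≈ 5570.9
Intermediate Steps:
k(H) = 2*H/(H + 2/H) (k(H) = (2*H)/(H + 2/H) = 2*H/(H + 2/H))
c(M, p) = -1 - 3*M (c(M, p) = -3*M - 1 = -1 - 3*M)
N(G) = -3*G
N(c(k(3), 5))³ = (-3*(-1 - 6*3²/(2 + 3²)))³ = (-3*(-1 - 6*9/(2 + 9)))³ = (-3*(-1 - 6*9/11))³ = (-3*(-1 - 3*18/11))³ = (-3*(-1 - 54/11))³ = (-3*(-65/11))³ = (195/11)³ = 7414875/1331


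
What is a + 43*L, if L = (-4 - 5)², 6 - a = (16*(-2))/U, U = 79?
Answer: 275663/79 ≈ 3489.4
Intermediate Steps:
a = 506/79 (a = 6 - 16*(-2)/79 = 6 - (-32)/79 = 6 - 1*(-32/79) = 6 + 32/79 = 506/79 ≈ 6.4051)
L = 81 (L = (-9)² = 81)
a + 43*L = 506/79 + 43*81 = 506/79 + 3483 = 275663/79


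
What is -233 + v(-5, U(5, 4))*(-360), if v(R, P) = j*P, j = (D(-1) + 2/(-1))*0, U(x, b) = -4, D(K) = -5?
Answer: -233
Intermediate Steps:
j = 0 (j = (-5 + 2/(-1))*0 = (-5 + 2*(-1))*0 = (-5 - 2)*0 = -7*0 = 0)
v(R, P) = 0 (v(R, P) = 0*P = 0)
-233 + v(-5, U(5, 4))*(-360) = -233 + 0*(-360) = -233 + 0 = -233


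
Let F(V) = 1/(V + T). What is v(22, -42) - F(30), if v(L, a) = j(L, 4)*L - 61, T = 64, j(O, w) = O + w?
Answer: 48033/94 ≈ 510.99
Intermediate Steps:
v(L, a) = -61 + L*(4 + L) (v(L, a) = (L + 4)*L - 61 = (4 + L)*L - 61 = L*(4 + L) - 61 = -61 + L*(4 + L))
F(V) = 1/(64 + V) (F(V) = 1/(V + 64) = 1/(64 + V))
v(22, -42) - F(30) = (-61 + 22*(4 + 22)) - 1/(64 + 30) = (-61 + 22*26) - 1/94 = (-61 + 572) - 1*1/94 = 511 - 1/94 = 48033/94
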